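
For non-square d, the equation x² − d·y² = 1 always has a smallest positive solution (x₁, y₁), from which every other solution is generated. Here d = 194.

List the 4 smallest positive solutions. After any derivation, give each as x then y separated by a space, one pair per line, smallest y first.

195 14
76049 5460
29658915 2129386
11566900801 830455080

d=194: √d = [13; 1,12,1,26] (ℓ=4, even), read p_3/q_3
step 0: (13, 1)  from 13·(1,0) + (0,1)
step 1: (14, 1)  from 1·(13,1) + (1,0)
step 2: (181, 13)  from 12·(14,1) + (13,1)
step 3: (195, 14)  from 1·(181,13) + (14,1)
(x₁, y₁) = (195, 14);  195² − 194·14² = 1 ✓
n=2: (195,14)∘(195,14) = (195·195+194·14·14, 195·14+14·195) = (76049,5460)
n=3: (76049,5460)∘(195,14) = (195·76049+194·14·5460, 195·5460+14·76049) = (29658915,2129386)
n=4: (29658915,2129386)∘(195,14) = (195·29658915+194·14·2129386, 195·2129386+14·29658915) = (11566900801,830455080)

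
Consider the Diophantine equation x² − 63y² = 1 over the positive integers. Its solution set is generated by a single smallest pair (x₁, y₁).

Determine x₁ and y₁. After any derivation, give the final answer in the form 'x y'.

8 1

√63 → a₀=7, period (1,14); ℓ=2 even so k=1
k=0  a_k=7  p_k/q_k = 7/1
k=1  a_k=1  p_k/q_k = 8/1
→ (8, 1).  Check: 8²=64, 63·1²=63, difference 1.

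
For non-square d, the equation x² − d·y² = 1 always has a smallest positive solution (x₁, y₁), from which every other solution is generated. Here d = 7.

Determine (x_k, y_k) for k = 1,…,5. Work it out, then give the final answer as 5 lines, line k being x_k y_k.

8 3
127 48
2024 765
32257 12192
514088 194307

[2; 1,1,1,4] for √7; ℓ=4 ⇒ convergent index 3
i=0: a=2 ⇒ p=2, q=1
i=1: a=1 ⇒ p=3, q=1
i=2: a=1 ⇒ p=5, q=2
i=3: a=1 ⇒ p=8, q=3
→ (8, 3).  Check: 8²=64, 7·3²=63, difference 1.
n=2: (8,3)∘(8,3) = (8·8+7·3·3, 8·3+3·8) = (127,48)
n=3: (127,48)∘(8,3) = (8·127+7·3·48, 8·48+3·127) = (2024,765)
n=4: (2024,765)∘(8,3) = (8·2024+7·3·765, 8·765+3·2024) = (32257,12192)
n=5: (32257,12192)∘(8,3) = (8·32257+7·3·12192, 8·12192+3·32257) = (514088,194307)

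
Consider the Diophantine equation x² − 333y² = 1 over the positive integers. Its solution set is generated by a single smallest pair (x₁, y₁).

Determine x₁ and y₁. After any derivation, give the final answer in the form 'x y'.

√333 = [18; 4,36, …], period ℓ=2 (even) → k=1
step 0: (18, 1)  from 18·(1,0) + (0,1)
step 1: (73, 4)  from 4·(18,1) + (1,0)
(x₁, y₁) = (73, 4);  73² − 333·4² = 1 ✓

73 4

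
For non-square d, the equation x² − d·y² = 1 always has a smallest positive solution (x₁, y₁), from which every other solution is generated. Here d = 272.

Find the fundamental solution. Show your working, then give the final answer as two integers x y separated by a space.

33 2

[16; 2,32] for √272; ℓ=2 ⇒ convergent index 1
k=0  a_k=16  p_k/q_k = 16/1
k=1  a_k=2  p_k/q_k = 33/2
fundamental: x₁=33, y₁=2  (since 1089 − 272·4 = 1)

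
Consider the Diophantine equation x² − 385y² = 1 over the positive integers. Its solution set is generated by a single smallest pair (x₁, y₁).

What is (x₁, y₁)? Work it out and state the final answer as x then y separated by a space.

√385 = [19; 1,1,1,1,1,…,1,1,38, …], period ℓ=16 (even) → k=15
a_0=19:  p_0=19·1+0=19,  q_0=19·0+1=1
…
a_5=1:  p_5=1·98+59=157,  q_5=1·5+3=8
…
a_9=1:  p_9=1·2021+726=2747,  q_9=1·103+37=140
…
a_11=1:  p_11=1·10262+2747=13009,  q_11=1·523+140=663
a_12=1:  p_12=1·13009+10262=23271,  q_12=1·663+523=1186
…
a_14=1:  p_14=1·36280+23271=59551,  q_14=1·1849+1186=3035
a_15=1:  p_15=1·59551+36280=95831,  q_15=1·3035+1849=4884
fundamental: x₁=95831, y₁=4884  (since 9183580561 − 385·23853456 = 1)

95831 4884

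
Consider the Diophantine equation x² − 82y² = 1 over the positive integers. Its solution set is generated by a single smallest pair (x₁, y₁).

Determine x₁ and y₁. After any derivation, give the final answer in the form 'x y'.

163 18

[9; 18] for √82; ℓ=1 ⇒ convergent index 1
step 0: (9, 1)  from 9·(1,0) + (0,1)
step 1: (163, 18)  from 18·(9,1) + (1,0)
fundamental: x₁=163, y₁=18  (since 26569 − 82·324 = 1)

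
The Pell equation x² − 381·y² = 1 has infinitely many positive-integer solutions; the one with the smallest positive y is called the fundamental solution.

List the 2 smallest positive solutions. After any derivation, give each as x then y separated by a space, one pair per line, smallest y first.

√381 = [19; 1,1,12,1,1,38, …], period ℓ=6 (even) → k=5
a_0=19:  p_0=19·1+0=19,  q_0=19·0+1=1
…
a_2=1:  p_2=1·20+19=39,  q_2=1·1+1=2
a_3=12:  p_3=12·39+20=488,  q_3=12·2+1=25
a_4=1:  p_4=1·488+39=527,  q_4=1·25+2=27
a_5=1:  p_5=1·527+488=1015,  q_5=1·27+25=52
fundamental: x₁=1015, y₁=52  (since 1030225 − 381·2704 = 1)
(1015+52√381)^2 = 2060449 + 105560√381

1015 52
2060449 105560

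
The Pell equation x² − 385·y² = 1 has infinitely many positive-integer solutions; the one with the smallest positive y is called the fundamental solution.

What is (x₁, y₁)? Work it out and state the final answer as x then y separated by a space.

√385 = [19; 1,1,1,1,1,…,1,1,38, …], period ℓ=16 (even) → k=15
a_0=19:  p_0=19·1+0=19,  q_0=19·0+1=1
a_1=1:  p_1=1·19+1=20,  q_1=1·1+0=1
a_2=1:  p_2=1·20+19=39,  q_2=1·1+1=2
…
a_5=1:  p_5=1·98+59=157,  q_5=1·5+3=8
a_6=3:  p_6=3·157+98=569,  q_6=3·8+5=29
…
a_9=1:  p_9=1·2021+726=2747,  q_9=1·103+37=140
a_10=3:  p_10=3·2747+2021=10262,  q_10=3·140+103=523
…
a_12=1:  p_12=1·13009+10262=23271,  q_12=1·663+523=1186
a_13=1:  p_13=1·23271+13009=36280,  q_13=1·1186+663=1849
a_14=1:  p_14=1·36280+23271=59551,  q_14=1·1849+1186=3035
a_15=1:  p_15=1·59551+36280=95831,  q_15=1·3035+1849=4884
fundamental: x₁=95831, y₁=4884  (since 9183580561 − 385·23853456 = 1)

95831 4884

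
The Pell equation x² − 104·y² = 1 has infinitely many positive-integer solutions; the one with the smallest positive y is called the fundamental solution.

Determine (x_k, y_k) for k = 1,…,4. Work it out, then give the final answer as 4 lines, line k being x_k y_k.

51 5
5201 510
530451 52015
54100801 5305020

√104 → a₀=10, period (5,20); ℓ=2 even so k=1
k=0  a_k=10  p_k/q_k = 10/1
k=1  a_k=5  p_k/q_k = 51/5
→ (51, 5).  Check: 51²=2601, 104·5²=2600, difference 1.
k=2:  x_2 = 51·51+104·5·5 = 5201,  y_2 = 51·5+5·51 = 510
k=3:  x_3 = 51·5201+104·5·510 = 530451,  y_3 = 51·510+5·5201 = 52015
k=4:  x_4 = 51·530451+104·5·52015 = 54100801,  y_4 = 51·52015+5·530451 = 5305020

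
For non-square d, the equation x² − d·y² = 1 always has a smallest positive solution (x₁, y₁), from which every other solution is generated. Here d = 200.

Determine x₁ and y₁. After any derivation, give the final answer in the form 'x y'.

99 7

√200 = [14; 7,28, …], period ℓ=2 (even) → k=1
step 0: (14, 1)  from 14·(1,0) + (0,1)
step 1: (99, 7)  from 7·(14,1) + (1,0)
fundamental: x₁=99, y₁=7  (since 9801 − 200·49 = 1)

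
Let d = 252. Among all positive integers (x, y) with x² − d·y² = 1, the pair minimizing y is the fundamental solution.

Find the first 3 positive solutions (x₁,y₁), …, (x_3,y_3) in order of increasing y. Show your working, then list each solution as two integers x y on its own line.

[15; 1,6,1,30] for √252; ℓ=4 ⇒ convergent index 3
k=0  a_k=15  p_k/q_k = 15/1
k=1  a_k=1  p_k/q_k = 16/1
k=2  a_k=6  p_k/q_k = 111/7
k=3  a_k=1  p_k/q_k = 127/8
fundamental: x₁=127, y₁=8  (since 16129 − 252·64 = 1)
n=2: (127,8)∘(127,8) = (127·127+252·8·8, 127·8+8·127) = (32257,2032)
n=3: (32257,2032)∘(127,8) = (127·32257+252·8·2032, 127·2032+8·32257) = (8193151,516120)

127 8
32257 2032
8193151 516120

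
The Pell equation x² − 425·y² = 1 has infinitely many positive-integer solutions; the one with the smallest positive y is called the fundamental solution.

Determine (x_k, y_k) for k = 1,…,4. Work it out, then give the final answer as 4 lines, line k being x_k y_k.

[20; 1,1,1,1,1,1,40] for √425; ℓ=7 ⇒ convergent index 13
i=0: a=20 ⇒ p=20, q=1
i=1: a=1 ⇒ p=21, q=1
i=2: a=1 ⇒ p=41, q=2
i=3: a=1 ⇒ p=62, q=3
i=4: a=1 ⇒ p=103, q=5
i=5: a=1 ⇒ p=165, q=8
i=6: a=1 ⇒ p=268, q=13
i=7: a=40 ⇒ p=10885, q=528
i=8: a=1 ⇒ p=11153, q=541
…
i=10: a=1 ⇒ p=33191, q=1610
…
i=12: a=1 ⇒ p=88420, q=4289
i=13: a=1 ⇒ p=143649, q=6968
(x₁, y₁) = (143649, 6968);  143649² − 425·6968² = 1 ✓
n=2: (143649,6968)∘(143649,6968) = (143649·143649+425·6968·6968, 143649·6968+6968·143649) = (41270070401,2001892464)
n=3: (41270070401,2001892464)∘(143649,6968) = (143649·41270070401+425·6968·2001892464, 143649·2001892464+6968·41270070401) = (11856808685922849,575139701115304)
n=4: (11856808685922849,575139701115304)∘(143649,6968) = (143649·11856808685922849+425·6968·575139701115304, 143649·575139701115304+6968·11856808685922849) = (3406437421806992601601,165236485849022716128)

143649 6968
41270070401 2001892464
11856808685922849 575139701115304
3406437421806992601601 165236485849022716128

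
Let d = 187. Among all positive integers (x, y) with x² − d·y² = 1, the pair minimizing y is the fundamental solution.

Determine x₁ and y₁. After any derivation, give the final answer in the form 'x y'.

√187 → a₀=13, period (1,2,13,2,1,26); ℓ=6 even so k=5
a_0=13:  p_0=13·1+0=13,  q_0=13·0+1=1
a_1=1:  p_1=1·13+1=14,  q_1=1·1+0=1
…
a_3=13:  p_3=13·41+14=547,  q_3=13·3+1=40
a_4=2:  p_4=2·547+41=1135,  q_4=2·40+3=83
a_5=1:  p_5=1·1135+547=1682,  q_5=1·83+40=123
fundamental: x₁=1682, y₁=123  (since 2829124 − 187·15129 = 1)

1682 123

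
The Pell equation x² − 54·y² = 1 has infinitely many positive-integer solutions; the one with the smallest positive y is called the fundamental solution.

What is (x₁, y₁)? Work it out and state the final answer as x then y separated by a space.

d=54: √d = [7; 2,1,6,1,2,14] (ℓ=6, even), read p_5/q_5
a_0=7:  p_0=7·1+0=7,  q_0=7·0+1=1
a_1=2:  p_1=2·7+1=15,  q_1=2·1+0=2
…
a_3=6:  p_3=6·22+15=147,  q_3=6·3+2=20
a_4=1:  p_4=1·147+22=169,  q_4=1·20+3=23
a_5=2:  p_5=2·169+147=485,  q_5=2·23+20=66
→ (485, 66).  Check: 485²=235225, 54·66²=235224, difference 1.

485 66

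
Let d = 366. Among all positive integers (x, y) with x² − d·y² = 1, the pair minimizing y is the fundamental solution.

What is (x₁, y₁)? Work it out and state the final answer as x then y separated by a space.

907925 47458

d=366: √d = [19; 7,1,1,1,2,12,2,1,1,1,7,38] (ℓ=12, even), read p_11/q_11
i=0: a=19 ⇒ p=19, q=1
i=1: a=7 ⇒ p=134, q=7
i=2: a=1 ⇒ p=153, q=8
i=3: a=1 ⇒ p=287, q=15
i=4: a=1 ⇒ p=440, q=23
i=5: a=2 ⇒ p=1167, q=61
i=6: a=12 ⇒ p=14444, q=755
i=7: a=2 ⇒ p=30055, q=1571
i=8: a=1 ⇒ p=44499, q=2326
…
i=10: a=1 ⇒ p=119053, q=6223
i=11: a=7 ⇒ p=907925, q=47458
→ (907925, 47458).  Check: 907925²=824327805625, 366·47458²=824327805624, difference 1.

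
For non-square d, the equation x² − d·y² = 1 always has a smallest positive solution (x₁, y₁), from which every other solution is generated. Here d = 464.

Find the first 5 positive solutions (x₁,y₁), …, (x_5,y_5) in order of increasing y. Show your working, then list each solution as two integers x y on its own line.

9801 455
192119201 8918910
3765920568201 174828473365
73819574785756801 3426987725981820
1447011301184484245001 67175813229867162275

√464 → a₀=21, period (1,1,5,1,1,1,5,1,1,42); ℓ=10 even so k=9
step 0: (21, 1)  from 21·(1,0) + (0,1)
step 1: (22, 1)  from 1·(21,1) + (1,0)
step 2: (43, 2)  from 1·(22,1) + (21,1)
…
step 7: (4502, 209)  from 5·(797,37) + (517,24)
step 8: (5299, 246)  from 1·(4502,209) + (797,37)
step 9: (9801, 455)  from 1·(5299,246) + (4502,209)
fundamental: x₁=9801, y₁=455  (since 96059601 − 464·207025 = 1)
(9801+455√464)^2 = 192119201 + 8918910√464
(9801+455√464)^3 = 3765920568201 + 174828473365√464
(9801+455√464)^4 = 73819574785756801 + 3426987725981820√464
(9801+455√464)^5 = 1447011301184484245001 + 67175813229867162275√464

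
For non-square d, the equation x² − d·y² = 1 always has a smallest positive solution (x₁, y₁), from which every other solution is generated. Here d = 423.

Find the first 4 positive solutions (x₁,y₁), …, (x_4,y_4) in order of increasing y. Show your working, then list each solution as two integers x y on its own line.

√423 → a₀=20, period (1,1,3,4,3,1,1,40); ℓ=8 even so k=7
step 0: (20, 1)  from 20·(1,0) + (0,1)
step 1: (21, 1)  from 1·(20,1) + (1,0)
step 2: (41, 2)  from 1·(21,1) + (20,1)
step 3: (144, 7)  from 3·(41,2) + (21,1)
step 4: (617, 30)  from 4·(144,7) + (41,2)
step 5: (1995, 97)  from 3·(617,30) + (144,7)
step 6: (2612, 127)  from 1·(1995,97) + (617,30)
step 7: (4607, 224)  from 1·(2612,127) + (1995,97)
→ (4607, 224).  Check: 4607²=21224449, 423·224²=21224448, difference 1.
(x_2, y_2) = (4607·4607 + 423·224·224, 4607·224 + 224·4607) = (42448897, 2063936)
(x_3, y_3) = (4607·42448897 + 423·224·2063936, 4607·2063936 + 224·42448897) = (391124132351, 19017106080)
(x_4, y_4) = (4607·391124132351 + 423·224·19017106080, 4607·19017106080 + 224·391124132351) = (3603817713033217, 175223613357184)

4607 224
42448897 2063936
391124132351 19017106080
3603817713033217 175223613357184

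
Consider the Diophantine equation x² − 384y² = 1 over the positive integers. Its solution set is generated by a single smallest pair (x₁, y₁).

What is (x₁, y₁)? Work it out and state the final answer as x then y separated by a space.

4801 245

√384 → a₀=19, period (1,1,2,9,2,1,1,38); ℓ=8 even so k=7
a_0=19:  p_0=19·1+0=19,  q_0=19·0+1=1
…
a_4=9:  p_4=9·98+39=921,  q_4=9·5+2=47
a_5=2:  p_5=2·921+98=1940,  q_5=2·47+5=99
a_6=1:  p_6=1·1940+921=2861,  q_6=1·99+47=146
a_7=1:  p_7=1·2861+1940=4801,  q_7=1·146+99=245
→ (4801, 245).  Check: 4801²=23049601, 384·245²=23049600, difference 1.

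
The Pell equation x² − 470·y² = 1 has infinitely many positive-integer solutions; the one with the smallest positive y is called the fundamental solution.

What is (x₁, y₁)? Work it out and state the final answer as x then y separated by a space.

√470 = [21; 1,2,8,2,1,42, …], period ℓ=6 (even) → k=5
step 0: (21, 1)  from 21·(1,0) + (0,1)
…
step 4: (1149, 53)  from 2·(542,25) + (65,3)
step 5: (1691, 78)  from 1·(1149,53) + (542,25)
→ (1691, 78).  Check: 1691²=2859481, 470·78²=2859480, difference 1.

1691 78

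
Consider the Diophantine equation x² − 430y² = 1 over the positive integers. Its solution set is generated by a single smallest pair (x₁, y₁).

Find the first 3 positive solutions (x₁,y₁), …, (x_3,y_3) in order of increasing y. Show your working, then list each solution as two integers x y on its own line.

√430 → a₀=20, period (1,2,1,3,1,…,2,1,40); ℓ=14 even so k=13
k=0  a_k=20  p_k/q_k = 20/1
k=1  a_k=1  p_k/q_k = 21/1
…
k=4  a_k=3  p_k/q_k = 311/15
k=5  a_k=1  p_k/q_k = 394/19
…
k=7  a_k=8  p_k/q_k = 21794/1051
k=8  a_k=6  p_k/q_k = 133439/6435
…
k=10  a_k=3  p_k/q_k = 599138/28893
…
k=12  a_k=2  p_k/q_k = 2107880/101651
k=13  a_k=1  p_k/q_k = 2862251/138030
fundamental: x₁=2862251, y₁=138030  (since 8192480787001 − 430·19052280900 = 1)
k=2:  x_2 = 2862251·2862251+430·138030·138030 = 16384961574001,  y_2 = 2862251·138030+138030·2862251 = 790153011060
k=3:  x_3 = 2862251·16384961574001+430·138030·790153011060 = 93795745300289010251,  y_3 = 2862251·790153011060+138030·16384961574001 = 4523232492118854090

2862251 138030
16384961574001 790153011060
93795745300289010251 4523232492118854090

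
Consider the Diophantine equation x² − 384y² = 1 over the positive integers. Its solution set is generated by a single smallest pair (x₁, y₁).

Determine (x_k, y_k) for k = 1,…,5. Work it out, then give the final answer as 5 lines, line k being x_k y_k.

√384 = [19; 1,1,2,9,2,1,1,38, …], period ℓ=8 (even) → k=7
i=0: a=19 ⇒ p=19, q=1
…
i=6: a=1 ⇒ p=2861, q=146
i=7: a=1 ⇒ p=4801, q=245
→ (4801, 245).  Check: 4801²=23049601, 384·245²=23049600, difference 1.
(4801+245√384)^2 = 46099201 + 2352490√384
(4801+245√384)^3 = 442644523201 + 22588608735√384
(4801+245√384)^4 = 4250272665676801 + 216895818720980√384
(4801+245√384)^5 = 40811117693184120001 + 2082633628770241225√384

4801 245
46099201 2352490
442644523201 22588608735
4250272665676801 216895818720980
40811117693184120001 2082633628770241225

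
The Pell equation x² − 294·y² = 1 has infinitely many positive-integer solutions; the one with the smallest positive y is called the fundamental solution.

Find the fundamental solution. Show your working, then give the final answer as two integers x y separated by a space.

√294 = [17; 6,1,4,1,6,34, …], period ℓ=6 (even) → k=5
i=0: a=17 ⇒ p=17, q=1
…
i=4: a=1 ⇒ p=703, q=41
i=5: a=6 ⇒ p=4801, q=280
fundamental: x₁=4801, y₁=280  (since 23049601 − 294·78400 = 1)

4801 280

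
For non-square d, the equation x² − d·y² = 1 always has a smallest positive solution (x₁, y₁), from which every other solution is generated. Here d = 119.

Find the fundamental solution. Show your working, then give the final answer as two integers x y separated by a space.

[10; 1,9,1,20] for √119; ℓ=4 ⇒ convergent index 3
a_0=10:  p_0=10·1+0=10,  q_0=10·0+1=1
…
a_2=9:  p_2=9·11+10=109,  q_2=9·1+1=10
a_3=1:  p_3=1·109+11=120,  q_3=1·10+1=11
fundamental: x₁=120, y₁=11  (since 14400 − 119·121 = 1)

120 11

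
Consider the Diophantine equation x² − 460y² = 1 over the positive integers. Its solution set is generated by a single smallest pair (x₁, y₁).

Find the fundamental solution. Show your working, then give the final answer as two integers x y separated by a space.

2535751 118230

√460 = [21; 2,4,3,1,2,10,2,1,3,4,2,42, …], period ℓ=12 (even) → k=11
k=0  a_k=21  p_k/q_k = 21/1
k=1  a_k=2  p_k/q_k = 43/2
k=2  a_k=4  p_k/q_k = 193/9
k=3  a_k=3  p_k/q_k = 622/29
…
k=5  a_k=2  p_k/q_k = 2252/105
…
k=7  a_k=2  p_k/q_k = 48922/2281
k=8  a_k=1  p_k/q_k = 72257/3369
k=9  a_k=3  p_k/q_k = 265693/12388
k=10  a_k=4  p_k/q_k = 1135029/52921
k=11  a_k=2  p_k/q_k = 2535751/118230
(x₁, y₁) = (2535751, 118230);  2535751² − 460·118230² = 1 ✓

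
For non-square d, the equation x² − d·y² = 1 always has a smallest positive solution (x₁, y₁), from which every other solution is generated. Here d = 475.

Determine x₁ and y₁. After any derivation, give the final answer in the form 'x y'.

57799 2652

√475 = [21; 1,3,1,6,2,6,1,3,1,42, …], period ℓ=10 (even) → k=9
i=0: a=21 ⇒ p=21, q=1
…
i=2: a=3 ⇒ p=87, q=4
i=3: a=1 ⇒ p=109, q=5
i=4: a=6 ⇒ p=741, q=34
i=5: a=2 ⇒ p=1591, q=73
i=6: a=6 ⇒ p=10287, q=472
i=7: a=1 ⇒ p=11878, q=545
i=8: a=3 ⇒ p=45921, q=2107
i=9: a=1 ⇒ p=57799, q=2652
→ (57799, 2652).  Check: 57799²=3340724401, 475·2652²=3340724400, difference 1.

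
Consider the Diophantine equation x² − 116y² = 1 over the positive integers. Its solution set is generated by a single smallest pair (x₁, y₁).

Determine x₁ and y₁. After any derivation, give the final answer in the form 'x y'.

√116 = [10; 1,3,2,1,4,1,2,3,1,20, …], period ℓ=10 (even) → k=9
step 0: (10, 1)  from 10·(1,0) + (0,1)
…
step 3: (97, 9)  from 2·(43,4) + (11,1)
…
step 8: (7550, 701)  from 3·(2251,209) + (797,74)
step 9: (9801, 910)  from 1·(7550,701) + (2251,209)
(x₁, y₁) = (9801, 910);  9801² − 116·910² = 1 ✓

9801 910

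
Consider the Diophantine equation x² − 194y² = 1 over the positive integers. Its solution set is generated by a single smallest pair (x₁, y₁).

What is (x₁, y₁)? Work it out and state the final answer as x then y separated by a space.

195 14

d=194: √d = [13; 1,12,1,26] (ℓ=4, even), read p_3/q_3
a_0=13:  p_0=13·1+0=13,  q_0=13·0+1=1
a_1=1:  p_1=1·13+1=14,  q_1=1·1+0=1
a_2=12:  p_2=12·14+13=181,  q_2=12·1+1=13
a_3=1:  p_3=1·181+14=195,  q_3=1·13+1=14
(x₁, y₁) = (195, 14);  195² − 194·14² = 1 ✓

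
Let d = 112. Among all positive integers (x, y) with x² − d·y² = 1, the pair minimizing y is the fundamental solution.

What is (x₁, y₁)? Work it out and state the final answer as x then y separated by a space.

127 12

[10; 1,1,2,1,1,20] for √112; ℓ=6 ⇒ convergent index 5
step 0: (10, 1)  from 10·(1,0) + (0,1)
…
step 4: (74, 7)  from 1·(53,5) + (21,2)
step 5: (127, 12)  from 1·(74,7) + (53,5)
fundamental: x₁=127, y₁=12  (since 16129 − 112·144 = 1)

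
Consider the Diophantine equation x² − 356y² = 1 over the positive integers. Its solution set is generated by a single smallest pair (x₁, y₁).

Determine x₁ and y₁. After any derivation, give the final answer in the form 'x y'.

√356 = [18; 1,6,1,1,2,…,6,1,36, …], period ℓ=14 (even) → k=13
k=0  a_k=18  p_k/q_k = 18/1
…
k=4  a_k=1  p_k/q_k = 283/15
k=5  a_k=2  p_k/q_k = 717/38
k=6  a_k=1  p_k/q_k = 1000/53
k=7  a_k=8  p_k/q_k = 8717/462
k=8  a_k=1  p_k/q_k = 9717/515
…
k=12  a_k=6  p_k/q_k = 433982/23001
k=13  a_k=1  p_k/q_k = 500001/26500
fundamental: x₁=500001, y₁=26500  (since 250001000001 − 356·702250000 = 1)

500001 26500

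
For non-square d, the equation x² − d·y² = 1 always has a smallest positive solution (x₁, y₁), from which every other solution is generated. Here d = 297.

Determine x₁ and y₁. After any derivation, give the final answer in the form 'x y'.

48599 2820

d=297: √d = [17; 4,3,1,1,2,1,1,3,4,34] (ℓ=10, even), read p_9/q_9
a_0=17:  p_0=17·1+0=17,  q_0=17·0+1=1
…
a_8=3:  p_8=3·3171+1844=11357,  q_8=3·184+107=659
a_9=4:  p_9=4·11357+3171=48599,  q_9=4·659+184=2820
→ (48599, 2820).  Check: 48599²=2361862801, 297·2820²=2361862800, difference 1.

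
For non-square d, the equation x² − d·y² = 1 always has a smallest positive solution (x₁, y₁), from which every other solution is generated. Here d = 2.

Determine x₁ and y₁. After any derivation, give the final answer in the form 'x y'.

3 2

√2 = [1; 2, …], period ℓ=1 (odd) → k=1
k=0  a_k=1  p_k/q_k = 1/1
k=1  a_k=2  p_k/q_k = 3/2
→ (3, 2).  Check: 3²=9, 2·2²=8, difference 1.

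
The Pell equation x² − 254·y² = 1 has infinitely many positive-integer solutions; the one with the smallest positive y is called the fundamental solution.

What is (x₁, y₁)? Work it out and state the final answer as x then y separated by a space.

[15; 1,14,1,30] for √254; ℓ=4 ⇒ convergent index 3
a_0=15:  p_0=15·1+0=15,  q_0=15·0+1=1
a_1=1:  p_1=1·15+1=16,  q_1=1·1+0=1
a_2=14:  p_2=14·16+15=239,  q_2=14·1+1=15
a_3=1:  p_3=1·239+16=255,  q_3=1·15+1=16
→ (255, 16).  Check: 255²=65025, 254·16²=65024, difference 1.

255 16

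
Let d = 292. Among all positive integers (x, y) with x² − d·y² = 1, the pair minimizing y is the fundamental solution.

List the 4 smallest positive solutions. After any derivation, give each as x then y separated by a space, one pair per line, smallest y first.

[17; 11,2,1,3,8,3,1,2,11,34] for √292; ℓ=10 ⇒ convergent index 9
step 0: (17, 1)  from 17·(1,0) + (0,1)
…
step 4: (2136, 125)  from 3·(581,34) + (393,23)
…
step 8: (200767, 11749)  from 2·(72812,4261) + (55143,3227)
step 9: (2281249, 133500)  from 11·(200767,11749) + (72812,4261)
→ (2281249, 133500).  Check: 2281249²=5204097000001, 292·133500²=5204097000000, difference 1.
n=2: (2281249,133500)∘(2281249,133500) = (2281249·2281249+292·133500·133500, 2281249·133500+133500·2281249) = (10408194000001,609093483000)
n=3: (10408194000001,609093483000)∘(2281249,133500) = (2281249·10408194000001+292·133500·609093483000, 2281249·609093483000+133500·10408194000001) = (47487364308614281249,2778987798000400500)
n=4: (47487364308614281249,2778987798000400500)∘(2281249,133500) = (2281249·47487364308614281249+292·133500·2778987798000400500, 2281249·2778987798000400500+133500·47487364308614281249) = (216661004683313632776000001,12679126270400622186966000)

2281249 133500
10408194000001 609093483000
47487364308614281249 2778987798000400500
216661004683313632776000001 12679126270400622186966000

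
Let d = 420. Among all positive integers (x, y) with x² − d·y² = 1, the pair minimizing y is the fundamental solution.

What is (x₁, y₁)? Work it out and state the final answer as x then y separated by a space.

d=420: √d = [20; 2,40] (ℓ=2, even), read p_1/q_1
k=0  a_k=20  p_k/q_k = 20/1
k=1  a_k=2  p_k/q_k = 41/2
→ (41, 2).  Check: 41²=1681, 420·2²=1680, difference 1.

41 2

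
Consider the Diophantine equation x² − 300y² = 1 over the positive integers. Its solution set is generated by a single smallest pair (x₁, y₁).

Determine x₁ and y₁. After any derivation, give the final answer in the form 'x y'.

1351 78

√300 = [17; 3,8,3,34, …], period ℓ=4 (even) → k=3
step 0: (17, 1)  from 17·(1,0) + (0,1)
step 1: (52, 3)  from 3·(17,1) + (1,0)
step 2: (433, 25)  from 8·(52,3) + (17,1)
step 3: (1351, 78)  from 3·(433,25) + (52,3)
fundamental: x₁=1351, y₁=78  (since 1825201 − 300·6084 = 1)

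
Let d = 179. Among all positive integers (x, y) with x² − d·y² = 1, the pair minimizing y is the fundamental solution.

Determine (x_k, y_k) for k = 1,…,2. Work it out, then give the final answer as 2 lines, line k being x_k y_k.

√179 = [13; 2,1,1,1,3,…,1,2,26, …], period ℓ=14 (even) → k=13
k=0  a_k=13  p_k/q_k = 13/1
…
k=2  a_k=1  p_k/q_k = 40/3
k=3  a_k=1  p_k/q_k = 67/5
k=4  a_k=1  p_k/q_k = 107/8
…
k=6  a_k=5  p_k/q_k = 2047/153
k=7  a_k=13  p_k/q_k = 26999/2018
…
k=9  a_k=3  p_k/q_k = 438125/32747
k=10  a_k=1  p_k/q_k = 575167/42990
k=11  a_k=1  p_k/q_k = 1013292/75737
k=12  a_k=1  p_k/q_k = 1588459/118727
k=13  a_k=2  p_k/q_k = 4190210/313191
fundamental: x₁=4190210, y₁=313191  (since 17557859844100 − 179·98088602481 = 1)
k=2:  x_2 = 4190210·4190210+179·313191·313191 = 35115719688199,  y_2 = 4190210·313191+313191·4190210 = 2624672120220

4190210 313191
35115719688199 2624672120220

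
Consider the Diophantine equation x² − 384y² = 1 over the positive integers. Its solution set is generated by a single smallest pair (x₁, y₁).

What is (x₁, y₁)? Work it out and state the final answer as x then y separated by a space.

√384 = [19; 1,1,2,9,2,1,1,38, …], period ℓ=8 (even) → k=7
k=0  a_k=19  p_k/q_k = 19/1
k=1  a_k=1  p_k/q_k = 20/1
k=2  a_k=1  p_k/q_k = 39/2
k=3  a_k=2  p_k/q_k = 98/5
…
k=6  a_k=1  p_k/q_k = 2861/146
k=7  a_k=1  p_k/q_k = 4801/245
fundamental: x₁=4801, y₁=245  (since 23049601 − 384·60025 = 1)

4801 245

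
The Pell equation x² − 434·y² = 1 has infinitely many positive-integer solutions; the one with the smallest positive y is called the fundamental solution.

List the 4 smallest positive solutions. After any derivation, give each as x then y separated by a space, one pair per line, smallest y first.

125 6
31249 1500
7812125 374994
1953000001 93747000

√434 = [20; 1,4,1,40, …], period ℓ=4 (even) → k=3
step 0: (20, 1)  from 20·(1,0) + (0,1)
…
step 2: (104, 5)  from 4·(21,1) + (20,1)
step 3: (125, 6)  from 1·(104,5) + (21,1)
fundamental: x₁=125, y₁=6  (since 15625 − 434·36 = 1)
(x_2, y_2) = (125·125 + 434·6·6, 125·6 + 6·125) = (31249, 1500)
(x_3, y_3) = (125·31249 + 434·6·1500, 125·1500 + 6·31249) = (7812125, 374994)
(x_4, y_4) = (125·7812125 + 434·6·374994, 125·374994 + 6·7812125) = (1953000001, 93747000)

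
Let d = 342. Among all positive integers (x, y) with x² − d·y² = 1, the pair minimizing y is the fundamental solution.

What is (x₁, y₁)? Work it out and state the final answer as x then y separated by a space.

37 2

√342 = [18; 2,36, …], period ℓ=2 (even) → k=1
i=0: a=18 ⇒ p=18, q=1
i=1: a=2 ⇒ p=37, q=2
→ (37, 2).  Check: 37²=1369, 342·2²=1368, difference 1.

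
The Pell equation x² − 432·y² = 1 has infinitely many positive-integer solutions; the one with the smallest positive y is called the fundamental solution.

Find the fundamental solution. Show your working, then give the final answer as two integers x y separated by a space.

[20; 1,3,1,1,1,3,1,40] for √432; ℓ=8 ⇒ convergent index 7
k=0  a_k=20  p_k/q_k = 20/1
…
k=2  a_k=3  p_k/q_k = 83/4
k=3  a_k=1  p_k/q_k = 104/5
k=4  a_k=1  p_k/q_k = 187/9
…
k=6  a_k=3  p_k/q_k = 1060/51
k=7  a_k=1  p_k/q_k = 1351/65
fundamental: x₁=1351, y₁=65  (since 1825201 − 432·4225 = 1)

1351 65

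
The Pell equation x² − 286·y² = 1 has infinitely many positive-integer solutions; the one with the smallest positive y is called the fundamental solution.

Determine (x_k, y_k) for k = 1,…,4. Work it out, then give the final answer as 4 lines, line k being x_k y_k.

√286 → a₀=16, period (1,10,3,3,2,3,3,10,1,32); ℓ=10 even so k=9
step 0: (16, 1)  from 16·(1,0) + (0,1)
step 1: (17, 1)  from 1·(16,1) + (1,0)
step 2: (186, 11)  from 10·(17,1) + (16,1)
step 3: (575, 34)  from 3·(186,11) + (17,1)
step 4: (1911, 113)  from 3·(575,34) + (186,11)
step 5: (4397, 260)  from 2·(1911,113) + (575,34)
…
step 7: (49703, 2939)  from 3·(15102,893) + (4397,260)
step 8: (512132, 30283)  from 10·(49703,2939) + (15102,893)
step 9: (561835, 33222)  from 1·(512132,30283) + (49703,2939)
(x₁, y₁) = (561835, 33222);  561835² − 286·33222² = 1 ✓
n=2: (561835,33222)∘(561835,33222) = (561835·561835+286·33222·33222, 561835·33222+33222·561835) = (631317134449,37330564740)
n=3: (631317134449,37330564740)∘(561835,33222) = (561835·631317134449+286·33222·37330564740, 561835·37330564740+33222·631317134449) = (709392124465745995,41947235681362578)
n=4: (709392124465745995,41947235681362578)∘(561835,33222) = (561835·709392124465745995+286·33222·41947235681362578, 561835·41947235681362578+33222·709392124465745995) = (797122648497793485067201,47134850318039357456520)

561835 33222
631317134449 37330564740
709392124465745995 41947235681362578
797122648497793485067201 47134850318039357456520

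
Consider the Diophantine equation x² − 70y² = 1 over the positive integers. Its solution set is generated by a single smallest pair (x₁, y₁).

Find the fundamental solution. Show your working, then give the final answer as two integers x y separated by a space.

251 30

√70 → a₀=8, period (2,1,2,1,2,16); ℓ=6 even so k=5
step 0: (8, 1)  from 8·(1,0) + (0,1)
step 1: (17, 2)  from 2·(8,1) + (1,0)
step 2: (25, 3)  from 1·(17,2) + (8,1)
step 3: (67, 8)  from 2·(25,3) + (17,2)
step 4: (92, 11)  from 1·(67,8) + (25,3)
step 5: (251, 30)  from 2·(92,11) + (67,8)
(x₁, y₁) = (251, 30);  251² − 70·30² = 1 ✓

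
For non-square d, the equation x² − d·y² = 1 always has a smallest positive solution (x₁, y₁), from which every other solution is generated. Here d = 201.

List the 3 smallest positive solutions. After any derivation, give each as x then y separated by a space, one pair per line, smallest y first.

d=201: √d = [14; 5,1,1,1,2,…,1,5,28] (ℓ=14, even), read p_13/q_13
i=0: a=14 ⇒ p=14, q=1
…
i=2: a=1 ⇒ p=85, q=6
…
i=5: a=2 ⇒ p=638, q=45
…
i=12: a=1 ⇒ p=91402, q=6447
i=13: a=5 ⇒ p=515095, q=36332
(x₁, y₁) = (515095, 36332);  515095² − 201·36332² = 1 ✓
(515095+36332√201)^2 = 530645718049 + 37428863080√201
(515095+36332√201)^3 = 546665912276384215 + 38558840456348868√201

515095 36332
530645718049 37428863080
546665912276384215 38558840456348868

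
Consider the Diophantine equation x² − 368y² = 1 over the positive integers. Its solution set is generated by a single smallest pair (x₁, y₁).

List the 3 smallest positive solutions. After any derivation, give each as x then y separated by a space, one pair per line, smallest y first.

1151 60
2649601 138120
6099380351 317952180

d=368: √d = [19; 5,2,5,38] (ℓ=4, even), read p_3/q_3
i=0: a=19 ⇒ p=19, q=1
i=1: a=5 ⇒ p=96, q=5
i=2: a=2 ⇒ p=211, q=11
i=3: a=5 ⇒ p=1151, q=60
fundamental: x₁=1151, y₁=60  (since 1324801 − 368·3600 = 1)
(1151+60√368)^2 = 2649601 + 138120√368
(1151+60√368)^3 = 6099380351 + 317952180√368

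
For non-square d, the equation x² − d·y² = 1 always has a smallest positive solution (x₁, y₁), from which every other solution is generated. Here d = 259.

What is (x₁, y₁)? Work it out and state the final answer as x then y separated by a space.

d=259: √d = [16; 10,1,2,3,4,3,2,1,10,32] (ℓ=10, even), read p_9/q_9
a_0=16:  p_0=16·1+0=16,  q_0=16·0+1=1
…
a_2=1:  p_2=1·161+16=177,  q_2=1·10+1=11
a_3=2:  p_3=2·177+161=515,  q_3=2·11+10=32
a_4=3:  p_4=3·515+177=1722,  q_4=3·32+11=107
a_5=4:  p_5=4·1722+515=7403,  q_5=4·107+32=460
a_6=3:  p_6=3·7403+1722=23931,  q_6=3·460+107=1487
a_7=2:  p_7=2·23931+7403=55265,  q_7=2·1487+460=3434
a_8=1:  p_8=1·55265+23931=79196,  q_8=1·3434+1487=4921
a_9=10:  p_9=10·79196+55265=847225,  q_9=10·4921+3434=52644
→ (847225, 52644).  Check: 847225²=717790200625, 259·52644²=717790200624, difference 1.

847225 52644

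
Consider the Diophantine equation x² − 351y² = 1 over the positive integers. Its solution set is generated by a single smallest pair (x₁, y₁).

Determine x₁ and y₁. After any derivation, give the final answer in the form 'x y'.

[18; 1,2,1,3,2,2,2,3,1,2,1,36] for √351; ℓ=12 ⇒ convergent index 11
step 0: (18, 1)  from 18·(1,0) + (0,1)
…
step 3: (75, 4)  from 1·(56,3) + (19,1)
…
step 5: (637, 34)  from 2·(281,15) + (75,4)
step 6: (1555, 83)  from 2·(637,34) + (281,15)
step 7: (3747, 200)  from 2·(1555,83) + (637,34)
step 8: (12796, 683)  from 3·(3747,200) + (1555,83)
…
step 10: (45882, 2449)  from 2·(16543,883) + (12796,683)
step 11: (62425, 3332)  from 1·(45882,2449) + (16543,883)
→ (62425, 3332).  Check: 62425²=3896880625, 351·3332²=3896880624, difference 1.

62425 3332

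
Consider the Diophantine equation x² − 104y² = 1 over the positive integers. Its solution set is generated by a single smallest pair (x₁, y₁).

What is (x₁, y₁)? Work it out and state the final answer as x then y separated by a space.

[10; 5,20] for √104; ℓ=2 ⇒ convergent index 1
k=0  a_k=10  p_k/q_k = 10/1
k=1  a_k=5  p_k/q_k = 51/5
(x₁, y₁) = (51, 5);  51² − 104·5² = 1 ✓

51 5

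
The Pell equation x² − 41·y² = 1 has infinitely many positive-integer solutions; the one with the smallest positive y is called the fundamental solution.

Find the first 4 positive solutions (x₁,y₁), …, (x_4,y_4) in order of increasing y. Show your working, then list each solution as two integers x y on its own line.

2049 320
8396801 1311360
34410088449 5373952960
141012534067201 22022457918720

[6; 2,2,12] for √41; ℓ=3 ⇒ convergent index 5
k=0  a_k=6  p_k/q_k = 6/1
k=1  a_k=2  p_k/q_k = 13/2
k=2  a_k=2  p_k/q_k = 32/5
k=3  a_k=12  p_k/q_k = 397/62
k=4  a_k=2  p_k/q_k = 826/129
k=5  a_k=2  p_k/q_k = 2049/320
fundamental: x₁=2049, y₁=320  (since 4198401 − 41·102400 = 1)
k=2:  x_2 = 2049·2049+41·320·320 = 8396801,  y_2 = 2049·320+320·2049 = 1311360
k=3:  x_3 = 2049·8396801+41·320·1311360 = 34410088449,  y_3 = 2049·1311360+320·8396801 = 5373952960
k=4:  x_4 = 2049·34410088449+41·320·5373952960 = 141012534067201,  y_4 = 2049·5373952960+320·34410088449 = 22022457918720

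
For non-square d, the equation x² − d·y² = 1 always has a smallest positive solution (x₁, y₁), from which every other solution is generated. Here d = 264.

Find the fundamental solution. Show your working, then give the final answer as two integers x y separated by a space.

65 4

[16; 4,32] for √264; ℓ=2 ⇒ convergent index 1
a_0=16:  p_0=16·1+0=16,  q_0=16·0+1=1
a_1=4:  p_1=4·16+1=65,  q_1=4·1+0=4
fundamental: x₁=65, y₁=4  (since 4225 − 264·16 = 1)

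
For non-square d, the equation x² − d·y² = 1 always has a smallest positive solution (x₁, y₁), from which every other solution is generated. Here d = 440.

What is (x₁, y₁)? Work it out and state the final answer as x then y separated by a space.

21 1

√440 = [20; 1,40, …], period ℓ=2 (even) → k=1
a_0=20:  p_0=20·1+0=20,  q_0=20·0+1=1
a_1=1:  p_1=1·20+1=21,  q_1=1·1+0=1
→ (21, 1).  Check: 21²=441, 440·1²=440, difference 1.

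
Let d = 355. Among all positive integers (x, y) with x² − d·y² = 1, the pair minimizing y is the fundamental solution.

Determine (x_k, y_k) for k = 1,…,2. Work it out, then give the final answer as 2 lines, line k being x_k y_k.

954809 50676
1823320452961 96771801768

√355 = [18; 1,5,3,3,1,6,1,3,3,5,1,36, …], period ℓ=12 (even) → k=11
k=0  a_k=18  p_k/q_k = 18/1
…
k=3  a_k=3  p_k/q_k = 358/19
…
k=8  a_k=3  p_k/q_k = 46463/2466
k=9  a_k=3  p_k/q_k = 151391/8035
k=10  a_k=5  p_k/q_k = 803418/42641
k=11  a_k=1  p_k/q_k = 954809/50676
→ (954809, 50676).  Check: 954809²=911660226481, 355·50676²=911660226480, difference 1.
(954809+50676√355)^2 = 1823320452961 + 96771801768√355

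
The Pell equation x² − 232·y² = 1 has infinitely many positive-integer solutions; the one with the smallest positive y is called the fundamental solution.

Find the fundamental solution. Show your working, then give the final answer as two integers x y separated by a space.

19603 1287

√232 = [15; 4,3,7,3,4,30, …], period ℓ=6 (even) → k=5
i=0: a=15 ⇒ p=15, q=1
…
i=4: a=3 ⇒ p=4539, q=298
i=5: a=4 ⇒ p=19603, q=1287
→ (19603, 1287).  Check: 19603²=384277609, 232·1287²=384277608, difference 1.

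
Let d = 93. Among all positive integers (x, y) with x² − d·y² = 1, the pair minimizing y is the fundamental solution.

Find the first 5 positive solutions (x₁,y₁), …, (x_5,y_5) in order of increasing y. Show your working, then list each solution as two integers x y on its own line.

12151 1260
295293601 30620520
7176225079351 744139875780
174396621583094401 18084087230585040
4238186690536135053751 439479487133537766300

d=93: √d = [9; 1,1,1,4,6,4,1,1,1,18] (ℓ=10, even), read p_9/q_9
i=0: a=9 ⇒ p=9, q=1
…
i=4: a=4 ⇒ p=135, q=14
…
i=8: a=1 ⇒ p=7821, q=811
i=9: a=1 ⇒ p=12151, q=1260
fundamental: x₁=12151, y₁=1260  (since 147646801 − 93·1587600 = 1)
n=2: (12151,1260)∘(12151,1260) = (12151·12151+93·1260·1260, 12151·1260+1260·12151) = (295293601,30620520)
n=3: (295293601,30620520)∘(12151,1260) = (12151·295293601+93·1260·30620520, 12151·30620520+1260·295293601) = (7176225079351,744139875780)
n=4: (7176225079351,744139875780)∘(12151,1260) = (12151·7176225079351+93·1260·744139875780, 12151·744139875780+1260·7176225079351) = (174396621583094401,18084087230585040)
n=5: (174396621583094401,18084087230585040)∘(12151,1260) = (12151·174396621583094401+93·1260·18084087230585040, 12151·18084087230585040+1260·174396621583094401) = (4238186690536135053751,439479487133537766300)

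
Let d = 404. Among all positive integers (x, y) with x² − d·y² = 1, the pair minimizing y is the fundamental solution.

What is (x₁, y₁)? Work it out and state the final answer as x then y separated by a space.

201 10

√404 = [20; 10,40, …], period ℓ=2 (even) → k=1
a_0=20:  p_0=20·1+0=20,  q_0=20·0+1=1
a_1=10:  p_1=10·20+1=201,  q_1=10·1+0=10
fundamental: x₁=201, y₁=10  (since 40401 − 404·100 = 1)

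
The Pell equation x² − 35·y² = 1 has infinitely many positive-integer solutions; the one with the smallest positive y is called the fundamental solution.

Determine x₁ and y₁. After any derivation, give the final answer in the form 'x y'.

6 1

d=35: √d = [5; 1,10] (ℓ=2, even), read p_1/q_1
a_0=5:  p_0=5·1+0=5,  q_0=5·0+1=1
a_1=1:  p_1=1·5+1=6,  q_1=1·1+0=1
(x₁, y₁) = (6, 1);  6² − 35·1² = 1 ✓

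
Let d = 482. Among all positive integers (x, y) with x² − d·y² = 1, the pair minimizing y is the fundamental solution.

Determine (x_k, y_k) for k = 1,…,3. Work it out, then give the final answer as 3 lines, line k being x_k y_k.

483 22
466577 21252
450712899 20529410

[21; 1,20,1,42] for √482; ℓ=4 ⇒ convergent index 3
a_0=21:  p_0=21·1+0=21,  q_0=21·0+1=1
…
a_2=20:  p_2=20·22+21=461,  q_2=20·1+1=21
a_3=1:  p_3=1·461+22=483,  q_3=1·21+1=22
→ (483, 22).  Check: 483²=233289, 482·22²=233288, difference 1.
k=2:  x_2 = 483·483+482·22·22 = 466577,  y_2 = 483·22+22·483 = 21252
k=3:  x_3 = 483·466577+482·22·21252 = 450712899,  y_3 = 483·21252+22·466577 = 20529410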